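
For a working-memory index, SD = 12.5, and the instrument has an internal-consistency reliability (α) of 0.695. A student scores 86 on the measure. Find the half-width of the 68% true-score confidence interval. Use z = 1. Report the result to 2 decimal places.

SEM = 12.5000*√(1 − 0.6950) ≈ 6.9034
Margin = 1 * 6.9034 ≈ 6.9034

6.90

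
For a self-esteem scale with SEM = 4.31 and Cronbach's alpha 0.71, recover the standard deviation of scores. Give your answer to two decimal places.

SD = 4.31 / √(1 − 0.71) ≈ 8.00347

8.00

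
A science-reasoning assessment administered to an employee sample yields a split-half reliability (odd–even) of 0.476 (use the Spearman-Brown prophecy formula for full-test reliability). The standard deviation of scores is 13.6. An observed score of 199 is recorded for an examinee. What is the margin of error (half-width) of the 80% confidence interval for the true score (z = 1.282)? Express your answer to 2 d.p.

Full-length reliability (Spearman-Brown) = 2(0.476)/(1+0.476) ≃ 0.64499
SEM = 13.60000 × √(1 − 0.64499) = 13.60000 × √0.35501 ≃ 13.60000 × 0.59583 ≃ 8.10329
1.282 × SEM ≃ 10.38842

10.39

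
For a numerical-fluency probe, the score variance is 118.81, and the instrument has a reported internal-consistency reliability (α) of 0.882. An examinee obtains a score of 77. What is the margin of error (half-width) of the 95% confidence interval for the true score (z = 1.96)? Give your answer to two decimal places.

7.34

SD = √118.81 = 10.9000
SEM = 10.9000*√(1 − 0.8820) ≃ 3.7443
Margin = 1.96 * 3.7443 ≃ 7.3388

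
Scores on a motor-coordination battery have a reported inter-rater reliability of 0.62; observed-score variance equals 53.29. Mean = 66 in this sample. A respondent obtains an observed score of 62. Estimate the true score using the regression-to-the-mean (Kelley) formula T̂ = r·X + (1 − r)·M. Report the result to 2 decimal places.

63.52

T̂ = 0.6200(62) + 0.3800(66) ≈ 63.5200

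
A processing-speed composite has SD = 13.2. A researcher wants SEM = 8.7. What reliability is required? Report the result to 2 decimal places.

Required reliability = 1 − (SEM/SD)² = 1 − 0.434 ≈ 0.566

0.57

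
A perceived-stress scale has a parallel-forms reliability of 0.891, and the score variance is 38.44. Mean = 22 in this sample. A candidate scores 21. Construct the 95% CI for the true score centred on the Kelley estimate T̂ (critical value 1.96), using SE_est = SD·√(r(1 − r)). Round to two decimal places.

SD = √38.44 ≃ 6.200
T̂ = r·X + (1 − r)·M = 0.891×21 + 0.109×22 = 18.711 + 2.398 ≃ 21.109
SE_est = SD × √(r(1 − r)) = 6.200 × √0.097 ≃ 6.200 × 0.312 ≃ 1.932
95% CI: 21.109 ± 3.787 ≃ (17.322, 24.896)

[17.32, 24.90]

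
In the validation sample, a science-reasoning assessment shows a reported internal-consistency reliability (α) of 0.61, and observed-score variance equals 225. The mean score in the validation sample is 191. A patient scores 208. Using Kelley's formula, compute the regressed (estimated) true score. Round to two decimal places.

201.37

T̂ = 0.61000(208) + 0.39000(191) ≈ 201.37000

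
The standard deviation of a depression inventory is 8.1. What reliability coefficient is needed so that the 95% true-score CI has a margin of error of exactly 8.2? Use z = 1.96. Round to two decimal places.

Required SEM = 8.2 / 1.96 ≈ 4.18367
Required reliability = 1 − (SEM/SD)² = 1 − 0.26678 ≈ 0.73322

0.73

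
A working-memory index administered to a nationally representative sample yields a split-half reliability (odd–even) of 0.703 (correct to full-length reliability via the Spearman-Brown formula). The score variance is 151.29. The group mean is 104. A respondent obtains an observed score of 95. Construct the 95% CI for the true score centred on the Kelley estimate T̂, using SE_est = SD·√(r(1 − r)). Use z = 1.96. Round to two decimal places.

SD = √151.29 = 12.300
Spearman-Brown: r = 2(0.703) / (1 + 0.703) = 1.406 / 1.703 ≈ 0.826
T̂ = 0.826(95) + 0.174(104) ≈ 96.570
SE_est = SD · √(r(1 − r)) = 12.300 · √0.144 ≈ 12.300 · 0.379 ≈ 4.667
CI = 96.570 ± 1.96 · 4.667 → [87.422, 105.717]

[87.42, 105.72]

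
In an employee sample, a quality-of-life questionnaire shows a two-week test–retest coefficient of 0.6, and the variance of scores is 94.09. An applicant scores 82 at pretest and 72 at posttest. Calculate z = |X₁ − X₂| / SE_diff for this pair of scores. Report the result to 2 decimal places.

1.15

σ = 94.09^(1/2) = 9.70000
SEM = 9.70000·√(1 − 0.60000) ≃ 6.13482
SE_diff = √2 · SEM ≃ 8.67594
z = 10 / 8.67594 ≃ 1.15261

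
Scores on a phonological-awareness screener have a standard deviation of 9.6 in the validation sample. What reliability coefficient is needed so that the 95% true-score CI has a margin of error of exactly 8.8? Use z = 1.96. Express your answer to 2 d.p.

SEM needed = half-width / z = 8.8/1.96 ≈ 4.490
r = 1 − (4.490/9.6)² ≈ 1 − 0.219 ≈ 0.781

0.78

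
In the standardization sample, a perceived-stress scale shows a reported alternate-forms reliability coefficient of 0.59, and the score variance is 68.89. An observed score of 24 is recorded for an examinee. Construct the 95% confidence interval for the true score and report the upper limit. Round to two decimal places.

σ = 68.89^(1/2) = 8.300
SEM = 8.300 * √(1 − 0.590) = 8.300 * √0.410 ≈ 8.300 * 0.640 ≈ 5.315
Half-width = 1.96*5.315 ≈ 10.417
Upper bound: 24 + 10.417 = 34.417

34.42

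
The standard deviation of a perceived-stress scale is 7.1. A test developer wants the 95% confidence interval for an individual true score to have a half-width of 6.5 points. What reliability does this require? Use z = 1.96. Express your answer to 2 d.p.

SEM needed = half-width / z = 6.5/1.96 ≃ 3.316
r = 1 − (3.316/7.1)² ≃ 1 − 0.218 ≃ 0.782

0.78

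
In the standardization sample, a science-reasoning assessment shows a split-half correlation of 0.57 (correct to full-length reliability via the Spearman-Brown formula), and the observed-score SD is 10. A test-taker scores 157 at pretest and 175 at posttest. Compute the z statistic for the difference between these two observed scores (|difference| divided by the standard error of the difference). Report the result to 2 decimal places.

Spearman-Brown: r = 2(0.57) / (1 + 0.57) = 1.140 / 1.570 ≈ 0.726
SEM = 10.000*√(1 − 0.726) ≈ 5.233
SE_diff = SEM * √2 ≈ 5.233 * 1.414 ≈ 7.401
z = 18 / 7.401 ≈ 2.432

2.43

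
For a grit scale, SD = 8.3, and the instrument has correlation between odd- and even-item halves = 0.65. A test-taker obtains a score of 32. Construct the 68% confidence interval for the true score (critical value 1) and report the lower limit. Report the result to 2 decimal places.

r_full = 2·0.65 / (1 + 0.65) ≈ 0.7879
The standard error of measurement is 8.3000·√(1 − 0.7879) ≈ 8.3000·0.4606 ≈ 3.8227.
Margin = 1 · 3.8227 ≈ 3.8227
Lower bound: 32 − 3.8227 = 28.1773

28.18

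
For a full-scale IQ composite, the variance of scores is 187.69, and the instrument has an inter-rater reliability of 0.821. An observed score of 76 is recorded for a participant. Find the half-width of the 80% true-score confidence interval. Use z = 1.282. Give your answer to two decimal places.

SD = √187.69 = 13.700
SEM = 13.700 * √(1 − 0.821) = 13.700 * √0.179 ≈ 13.700 * 0.423 ≈ 5.796
Margin = 1.282 * 5.796 ≈ 7.431

7.43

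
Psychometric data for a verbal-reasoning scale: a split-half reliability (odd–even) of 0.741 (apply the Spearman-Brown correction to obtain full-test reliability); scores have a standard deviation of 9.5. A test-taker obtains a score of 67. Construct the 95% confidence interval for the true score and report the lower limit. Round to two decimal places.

r_full = 2·0.741 / (1 + 0.741) ≈ 0.851
SEM = 9.500×√(1 − 0.851) ≈ 3.664
Half-width = 1.96×3.664 ≈ 7.182
Lower limit = 67 − 7.182 ≈ 59.818

59.82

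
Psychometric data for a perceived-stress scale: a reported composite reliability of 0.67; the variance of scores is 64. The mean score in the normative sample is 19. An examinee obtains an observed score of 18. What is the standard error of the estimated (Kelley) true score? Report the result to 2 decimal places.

3.76

σ = 64^(1/2) = 8.00000
SE_est = SD * √(r(1 − r)) = 8.00000 * √0.22110 ≈ 8.00000 * 0.47021 ≈ 3.76170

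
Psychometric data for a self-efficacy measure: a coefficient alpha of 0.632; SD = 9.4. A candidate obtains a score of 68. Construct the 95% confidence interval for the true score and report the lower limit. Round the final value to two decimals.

SEM = 9.400 * √(1 − 0.632) = 9.400 * √0.368 ≈ 9.400 * 0.607 ≈ 5.702
Half-width = 1.96*5.702 ≈ 11.177
Lower bound: 68 − 11.177 = 56.823

56.82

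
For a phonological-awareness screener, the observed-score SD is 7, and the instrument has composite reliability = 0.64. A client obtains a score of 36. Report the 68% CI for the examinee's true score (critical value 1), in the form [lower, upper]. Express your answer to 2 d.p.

[31.80, 40.20]

SEM = 7.0000 * √(1 − 0.6400) = 7.0000 * √0.3600 ≈ 7.0000 * 0.6000 ≈ 4.2000
Half-width = 1*4.2000 ≈ 4.2000
Interval: (31.8000, 40.2000)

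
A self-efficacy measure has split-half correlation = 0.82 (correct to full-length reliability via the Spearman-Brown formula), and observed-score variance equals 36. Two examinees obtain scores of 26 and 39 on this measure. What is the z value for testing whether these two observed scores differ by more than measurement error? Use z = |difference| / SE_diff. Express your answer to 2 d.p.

SD = √36 ≃ 6.0000
Full-length reliability (Spearman-Brown) = 2(0.82)/(1+0.82) ≃ 0.9011
The standard error of measurement is 6.0000*√(1 − 0.9011) ≃ 6.0000*0.3145 ≃ 1.8869.
SE_diff = √2 * SEM ≃ 2.6685
z = |26 − 39| / 2.6685 = 13 / 2.6685 ≃ 4.8717

4.87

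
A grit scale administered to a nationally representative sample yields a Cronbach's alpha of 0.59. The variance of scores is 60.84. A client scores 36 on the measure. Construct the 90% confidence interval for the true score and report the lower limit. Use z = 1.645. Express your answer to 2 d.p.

σ = 60.84^(1/2) = 7.8000
The standard error of measurement is 7.8000*√(1 − 0.5900) ≈ 7.8000*0.6403 ≈ 4.9944.
Margin = 1.645 * 4.9944 ≈ 8.2158
Lower limit = 36 − 8.2158 ≈ 27.7842

27.78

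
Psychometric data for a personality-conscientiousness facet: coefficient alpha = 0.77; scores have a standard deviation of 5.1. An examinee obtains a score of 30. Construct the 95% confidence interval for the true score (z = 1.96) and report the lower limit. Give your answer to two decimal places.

25.21

The standard error of measurement is 5.100×√(1 − 0.770) ≈ 5.100×0.480 ≈ 2.446.
Margin = 1.96 × 2.446 ≈ 4.794
Lower bound: 30 − 4.794 = 25.206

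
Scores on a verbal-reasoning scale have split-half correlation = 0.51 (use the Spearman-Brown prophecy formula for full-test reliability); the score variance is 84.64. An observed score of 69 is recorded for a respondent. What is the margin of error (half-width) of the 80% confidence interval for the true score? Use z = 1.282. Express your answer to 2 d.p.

σ = 84.64^(1/2) = 9.20000
Spearman-Brown: r = 2(0.51) / (1 + 0.51) = 1.02000 / 1.51000 ≈ 0.67550
SEM = 9.20000 × √(1 − 0.67550) = 9.20000 × √0.32450 ≈ 9.20000 × 0.56965 ≈ 5.24080
Margin = 1.282 × 5.24080 ≈ 6.71870

6.72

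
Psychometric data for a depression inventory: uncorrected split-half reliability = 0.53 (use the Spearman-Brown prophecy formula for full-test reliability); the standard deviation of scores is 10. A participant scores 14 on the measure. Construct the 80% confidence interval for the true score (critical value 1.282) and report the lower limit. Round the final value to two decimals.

6.89

Spearman-Brown: r = 2(0.53) / (1 + 0.53) = 1.06000 / 1.53000 ≃ 0.69281
SEM = 10.00000 * √(1 − 0.69281) = 10.00000 * √0.30719 ≃ 10.00000 * 0.55425 ≃ 5.54247
Margin = 1.282 * 5.54247 ≃ 7.10544
Lower limit = 14 − 7.10544 ≃ 6.89456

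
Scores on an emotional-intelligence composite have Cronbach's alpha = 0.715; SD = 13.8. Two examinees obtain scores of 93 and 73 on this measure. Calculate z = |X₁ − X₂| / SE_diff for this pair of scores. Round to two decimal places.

SEM = 13.800 * √(1 − 0.715) = 13.800 * √0.285 ≈ 13.800 * 0.534 ≈ 7.367
Standard error of the difference = 7.367·√2 ≈ 10.419
z = 20 / 10.419 ≈ 1.920

1.92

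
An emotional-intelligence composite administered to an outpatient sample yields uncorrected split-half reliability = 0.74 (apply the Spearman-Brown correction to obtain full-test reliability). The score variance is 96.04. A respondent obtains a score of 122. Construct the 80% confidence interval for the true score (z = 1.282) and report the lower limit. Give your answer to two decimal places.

SD = √96.04 = 9.800
Full-length reliability (Spearman-Brown) = 2(0.74)/(1+0.74) ≃ 0.851
SEM = 9.800 · √(1 − 0.851) = 9.800 · √0.149 ≃ 9.800 · 0.387 ≃ 3.788
Half-width = 1.282·3.788 ≃ 4.857
Lower limit = 122 − 4.857 ≃ 117.143

117.14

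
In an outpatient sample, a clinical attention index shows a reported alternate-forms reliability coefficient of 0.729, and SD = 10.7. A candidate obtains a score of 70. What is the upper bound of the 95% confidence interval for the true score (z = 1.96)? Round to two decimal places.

80.92

SEM = 10.700 × √(1 − 0.729) = 10.700 × √0.271 ≈ 10.700 × 0.521 ≈ 5.570
1.96 × SEM ≈ 10.918
Upper limit = 70 + 10.918 ≈ 80.918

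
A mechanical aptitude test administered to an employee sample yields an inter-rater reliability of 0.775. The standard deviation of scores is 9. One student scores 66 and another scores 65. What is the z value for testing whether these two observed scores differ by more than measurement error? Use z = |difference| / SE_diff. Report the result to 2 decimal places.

SEM = 9.000×√(1 − 0.775) ≃ 4.269
SE_diff = √2 × SEM ≃ 6.037
z = |66 − 65| / 6.037 = 1 / 6.037 ≃ 0.166

0.17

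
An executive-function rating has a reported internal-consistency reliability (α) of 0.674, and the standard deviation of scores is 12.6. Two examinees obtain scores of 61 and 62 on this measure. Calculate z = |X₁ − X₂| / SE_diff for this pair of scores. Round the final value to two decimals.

0.10

The standard error of measurement is 12.6000·√(1 − 0.6740) ≈ 12.6000·0.5710 ≈ 7.1941.
SE_diff = SEM · √2 ≈ 7.1941 · 1.4142 ≈ 10.1741
z = 1 / 10.1741 ≈ 0.0983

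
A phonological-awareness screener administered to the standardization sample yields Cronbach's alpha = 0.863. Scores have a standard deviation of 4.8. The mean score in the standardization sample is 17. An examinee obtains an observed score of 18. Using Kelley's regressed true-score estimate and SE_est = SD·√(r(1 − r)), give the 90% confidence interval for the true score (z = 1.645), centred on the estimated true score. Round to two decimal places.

[15.15, 20.58]

Estimated true score = 0.863*18 + (1 − 0.863)*17 ≃ 17.863
SE_est = 4.800·√[r(1 − r)] ≃ 1.650
90% CI: 17.863 ± 2.715 ≃ (15.148, 20.578)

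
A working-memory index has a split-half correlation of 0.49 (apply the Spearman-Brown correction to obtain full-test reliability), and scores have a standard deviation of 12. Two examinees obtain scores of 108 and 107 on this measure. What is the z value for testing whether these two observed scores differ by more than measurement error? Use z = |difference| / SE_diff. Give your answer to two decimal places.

Spearman-Brown: r = 2(0.49) / (1 + 0.49) = 0.98000 / 1.49000 ≈ 0.65772
SEM = 12.00000 · √(1 − 0.65772) = 12.00000 · √0.34228 ≈ 12.00000 · 0.58505 ≈ 7.02058
SE_diff = √2 · SEM ≈ 9.92860
z = 1 / 9.92860 ≈ 0.10072

0.10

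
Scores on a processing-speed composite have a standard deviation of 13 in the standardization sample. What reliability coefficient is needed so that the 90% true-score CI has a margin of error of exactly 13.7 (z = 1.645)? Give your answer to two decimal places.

Required SEM = 13.7 / 1.645 ≈ 8.3283
r = 1 − (SEM / SD)² = 1 − (8.3283 / 13)² ≈ 1 − 0.4104 ≈ 0.5896

0.59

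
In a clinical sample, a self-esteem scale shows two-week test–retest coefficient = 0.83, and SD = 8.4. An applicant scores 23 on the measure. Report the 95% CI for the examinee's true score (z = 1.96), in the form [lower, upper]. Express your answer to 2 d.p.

SEM = 8.4000·√(1 − 0.8300) ≈ 3.4634
Half-width = 1.96·3.4634 ≈ 6.7883
CI = 23 ± 6.7883 → [16.2117, 29.7883]

[16.21, 29.79]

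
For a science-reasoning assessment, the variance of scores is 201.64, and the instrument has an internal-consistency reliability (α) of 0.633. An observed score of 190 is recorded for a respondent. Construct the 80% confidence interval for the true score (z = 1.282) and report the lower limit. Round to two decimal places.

SD = √201.64 ≈ 14.200
The standard error of measurement is 14.200·√(1 − 0.633) ≈ 14.200·0.606 ≈ 8.602.
Half-width = 1.282·8.602 ≈ 11.028
Lower bound: 190 − 11.028 = 178.972

178.97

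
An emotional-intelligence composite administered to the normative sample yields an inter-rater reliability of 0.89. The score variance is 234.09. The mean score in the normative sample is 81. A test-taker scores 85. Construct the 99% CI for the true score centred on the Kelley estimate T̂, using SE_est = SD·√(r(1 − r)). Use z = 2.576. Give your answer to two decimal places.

SD = √234.09 ≃ 15.30000
T̂ = r·X + (1 − r)·M = 0.89000*85 + 0.11000*81 = 75.65000 + 8.91000 ≃ 84.56000
SE_est = 15.30000·√[r(1 − r)] ≃ 4.78721
CI = 84.56000 ± 2.576 * 4.78721 → [72.22814, 96.89186]

[72.23, 96.89]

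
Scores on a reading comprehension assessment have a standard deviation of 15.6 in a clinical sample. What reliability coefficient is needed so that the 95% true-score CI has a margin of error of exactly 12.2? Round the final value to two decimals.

SEM needed = half-width / z = 12.2/1.96 ≃ 6.224
Required reliability = 1 − (SEM/SD)² = 1 − 0.159 ≃ 0.841

0.84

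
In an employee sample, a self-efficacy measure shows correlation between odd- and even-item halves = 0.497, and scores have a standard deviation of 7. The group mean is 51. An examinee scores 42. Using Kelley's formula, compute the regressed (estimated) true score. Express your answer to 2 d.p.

r_full = 2·0.497 / (1 + 0.497) ≈ 0.66399
T̂ = r·X + (1 − r)·M = 0.66399*42 + 0.33601*51 ≈ 27.88778 + 17.13627 ≈ 45.02405

45.02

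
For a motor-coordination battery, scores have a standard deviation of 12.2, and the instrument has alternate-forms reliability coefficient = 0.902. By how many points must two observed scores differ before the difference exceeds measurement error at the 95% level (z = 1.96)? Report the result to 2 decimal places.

SEM = 12.2000 * √(1 − 0.9020) = 12.2000 * √0.0980 ≈ 12.2000 * 0.3130 ≈ 3.8192
SE_diff = SEM * √2 ≈ 3.8192 * 1.4142 ≈ 5.4012
Minimum reliable difference = 1.96 * SE_diff ≈ 1.96 * 5.4012 ≈ 10.5863

10.59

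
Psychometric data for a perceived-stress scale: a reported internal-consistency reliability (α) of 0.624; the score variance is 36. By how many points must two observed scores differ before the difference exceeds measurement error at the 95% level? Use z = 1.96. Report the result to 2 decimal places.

SD = √36 ≃ 6.0000
SEM = 6.0000 × √(1 − 0.6240) = 6.0000 × √0.3760 ≃ 6.0000 × 0.6132 ≃ 3.6791
SE_diff = SEM × √2 ≃ 3.6791 × 1.4142 ≃ 5.2031
Smallest detectable difference = 1.96×5.2031 ≃ 10.1980

10.20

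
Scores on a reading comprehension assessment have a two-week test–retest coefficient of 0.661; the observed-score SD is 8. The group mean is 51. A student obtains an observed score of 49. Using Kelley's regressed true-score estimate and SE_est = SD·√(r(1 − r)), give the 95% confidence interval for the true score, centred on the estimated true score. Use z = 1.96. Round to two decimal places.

Estimated true score = 0.661·49 + (1 − 0.661)·51 ≈ 49.678
SE_est = 8.000·√(0.661·0.339) ≈ 3.787
95% CI: 49.678 ± 7.422 ≈ (42.256, 57.100)

[42.26, 57.10]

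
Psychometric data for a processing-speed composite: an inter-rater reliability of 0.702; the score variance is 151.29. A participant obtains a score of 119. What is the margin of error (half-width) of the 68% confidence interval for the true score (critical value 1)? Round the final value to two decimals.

SD = √151.29 = 12.300
SEM = 12.300*√(1 − 0.702) ≃ 6.714
Margin = 1 * 6.714 ≃ 6.714

6.71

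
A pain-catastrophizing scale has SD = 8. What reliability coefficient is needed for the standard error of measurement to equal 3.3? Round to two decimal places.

Required reliability = 1 − (SEM/SD)² = 1 − 0.1702 ≈ 0.8298

0.83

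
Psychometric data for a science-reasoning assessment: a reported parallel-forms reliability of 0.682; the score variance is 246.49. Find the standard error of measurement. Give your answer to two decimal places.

σ = 246.49^(1/2) = 15.70000
SEM = 15.70000×√(1 − 0.68200) ≈ 8.85346

8.85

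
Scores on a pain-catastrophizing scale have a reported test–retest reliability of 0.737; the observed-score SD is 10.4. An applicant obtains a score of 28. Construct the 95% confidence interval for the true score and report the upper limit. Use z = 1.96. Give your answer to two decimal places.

SEM = 10.40000 · √(1 − 0.73700) = 10.40000 · √0.26300 ≈ 10.40000 · 0.51284 ≈ 5.33349
1.96 · SEM ≈ 10.45363
Upper limit = 28 + 10.45363 ≈ 38.45363

38.45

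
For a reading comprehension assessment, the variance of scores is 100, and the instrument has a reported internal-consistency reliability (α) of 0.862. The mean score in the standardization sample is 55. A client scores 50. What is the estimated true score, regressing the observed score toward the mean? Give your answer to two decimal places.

T̂ = r·X + (1 − r)·M = 0.862·50 + 0.138·55 = 43.100 + 7.590 ≈ 50.690

50.69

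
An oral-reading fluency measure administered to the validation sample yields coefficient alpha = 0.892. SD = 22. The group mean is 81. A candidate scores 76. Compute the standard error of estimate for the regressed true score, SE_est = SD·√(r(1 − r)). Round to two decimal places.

6.83

SE_est = 22.000*√(0.892*0.108) ≈ 6.828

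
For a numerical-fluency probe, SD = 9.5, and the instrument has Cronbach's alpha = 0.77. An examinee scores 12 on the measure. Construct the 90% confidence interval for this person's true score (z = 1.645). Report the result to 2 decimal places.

[4.51, 19.49]

SEM = 9.5000 * √(1 − 0.7700) = 9.5000 * √0.2300 ≈ 9.5000 * 0.4796 ≈ 4.5560
1.645 * SEM ≈ 7.4947
CI = 12 ± 7.4947 → [4.5053, 19.4947]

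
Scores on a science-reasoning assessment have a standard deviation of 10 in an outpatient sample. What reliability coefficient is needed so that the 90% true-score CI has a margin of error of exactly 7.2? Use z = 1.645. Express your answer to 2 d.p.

Required SEM = 7.2 / 1.645 ≃ 4.3769
r = 1 − (SEM / SD)² = 1 − (4.3769 / 10)² ≃ 1 − 0.1916 ≃ 0.8084

0.81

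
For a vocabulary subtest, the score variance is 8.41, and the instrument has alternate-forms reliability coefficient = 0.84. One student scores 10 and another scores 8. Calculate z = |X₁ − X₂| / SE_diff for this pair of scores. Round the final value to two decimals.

σ = 8.41^(1/2) = 2.9000
SEM = 2.9000·√(1 − 0.8400) ≈ 1.1600
Standard error of the difference = 1.1600·√2 ≈ 1.6405
z = 2 / 1.6405 ≈ 1.2191

1.22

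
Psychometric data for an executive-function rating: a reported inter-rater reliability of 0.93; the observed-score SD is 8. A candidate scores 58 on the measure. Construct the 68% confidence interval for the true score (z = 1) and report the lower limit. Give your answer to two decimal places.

55.88

SEM = 8.0000×√(1 − 0.9300) ≈ 2.1166
1 × SEM ≈ 2.1166
Lower limit = 58 − 2.1166 ≈ 55.8834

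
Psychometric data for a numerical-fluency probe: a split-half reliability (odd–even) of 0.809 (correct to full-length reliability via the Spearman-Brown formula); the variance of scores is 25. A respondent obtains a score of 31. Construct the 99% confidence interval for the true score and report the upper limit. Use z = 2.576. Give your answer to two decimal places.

35.19

σ = 25^(1/2) = 5.0000
r_full = 2·0.809 / (1 + 0.809) ≈ 0.8944
SEM = 5.0000 * √(1 − 0.8944) = 5.0000 * √0.1056 ≈ 5.0000 * 0.3249 ≈ 1.6247
Half-width = 2.576*1.6247 ≈ 4.1852
Upper bound: 31 + 4.1852 = 35.1852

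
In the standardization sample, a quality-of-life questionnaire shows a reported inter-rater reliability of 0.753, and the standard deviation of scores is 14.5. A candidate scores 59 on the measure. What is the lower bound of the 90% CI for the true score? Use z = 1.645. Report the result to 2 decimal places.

The standard error of measurement is 14.50000*√(1 − 0.75300) ≈ 14.50000*0.49699 ≈ 7.20637.
Margin = 1.645 * 7.20637 ≈ 11.85448
Lower bound: 59 − 11.85448 = 47.14552

47.15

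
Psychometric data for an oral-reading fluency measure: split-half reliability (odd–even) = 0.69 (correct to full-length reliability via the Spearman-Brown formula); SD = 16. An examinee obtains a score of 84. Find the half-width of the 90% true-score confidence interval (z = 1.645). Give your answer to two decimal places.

11.27

r_full = 2·0.69 / (1 + 0.69) ≈ 0.817
The standard error of measurement is 16.000·√(1 − 0.817) ≈ 16.000·0.428 ≈ 6.853.
Half-width = 1.645·6.853 ≈ 11.273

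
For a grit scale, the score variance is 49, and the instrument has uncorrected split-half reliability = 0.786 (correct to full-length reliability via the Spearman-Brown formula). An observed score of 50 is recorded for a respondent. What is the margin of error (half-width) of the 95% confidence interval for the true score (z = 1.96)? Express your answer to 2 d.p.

4.75

σ = 49^(1/2) = 7.000
Spearman-Brown: r = 2(0.786) / (1 + 0.786) = 1.572 / 1.786 ≈ 0.880
SEM = 7.000 · √(1 − 0.880) = 7.000 · √0.120 ≈ 7.000 · 0.346 ≈ 2.423
Half-width = 1.96·2.423 ≈ 4.749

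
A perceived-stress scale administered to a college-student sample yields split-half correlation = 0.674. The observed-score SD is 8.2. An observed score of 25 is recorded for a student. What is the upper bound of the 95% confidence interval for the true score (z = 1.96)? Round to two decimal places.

32.09

Spearman-Brown: r = 2(0.674) / (1 + 0.674) = 1.3480 / 1.6740 ≃ 0.8053
The standard error of measurement is 8.2000×√(1 − 0.8053) ≃ 8.2000×0.4413 ≃ 3.6186.
1.96 × SEM ≃ 7.0925
Upper limit = 25 + 7.0925 ≃ 32.0925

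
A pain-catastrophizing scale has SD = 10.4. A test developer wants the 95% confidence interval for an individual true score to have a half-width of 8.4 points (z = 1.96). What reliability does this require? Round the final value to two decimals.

0.83

SEM needed = half-width / z = 8.4/1.96 ≈ 4.286
r = 1 − (4.286/10.4)² ≈ 1 − 0.170 ≈ 0.830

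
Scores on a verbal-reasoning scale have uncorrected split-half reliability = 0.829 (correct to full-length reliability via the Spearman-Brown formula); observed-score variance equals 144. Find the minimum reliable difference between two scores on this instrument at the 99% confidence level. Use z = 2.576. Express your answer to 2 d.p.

13.37

σ = 144^(1/2) = 12.0000
Spearman-Brown: r = 2(0.829) / (1 + 0.829) = 1.6580 / 1.8290 ≈ 0.9065
The standard error of measurement is 12.0000*√(1 − 0.9065) ≈ 12.0000*0.3058 ≈ 3.6692.
SE_diff = SEM * √2 ≈ 3.6692 * 1.4142 ≈ 5.1890
Smallest detectable difference = 2.576*5.1890 ≈ 13.3670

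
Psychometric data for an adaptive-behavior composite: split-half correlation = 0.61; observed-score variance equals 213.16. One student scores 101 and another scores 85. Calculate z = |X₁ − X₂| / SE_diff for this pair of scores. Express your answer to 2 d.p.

SD = √213.16 = 14.6000
Spearman-Brown: r = 2(0.61) / (1 + 0.61) = 1.2200 / 1.6100 ≃ 0.7578
The standard error of measurement is 14.6000*√(1 − 0.7578) ≃ 14.6000*0.4922 ≃ 7.1858.
Standard error of the difference = 7.1858·√2 ≃ 10.1622
z = |101 − 85| / 10.1622 = 16 / 10.1622 ≃ 1.5745

1.57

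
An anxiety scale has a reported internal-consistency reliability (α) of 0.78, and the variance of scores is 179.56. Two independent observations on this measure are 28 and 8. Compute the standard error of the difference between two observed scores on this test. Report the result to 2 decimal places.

SD = √179.56 = 13.40000
The standard error of measurement is 13.40000·√(1 − 0.78000) ≃ 13.40000·0.46904 ≃ 6.28516.
Standard error of the difference = 6.28516·√2 ≃ 8.88855

8.89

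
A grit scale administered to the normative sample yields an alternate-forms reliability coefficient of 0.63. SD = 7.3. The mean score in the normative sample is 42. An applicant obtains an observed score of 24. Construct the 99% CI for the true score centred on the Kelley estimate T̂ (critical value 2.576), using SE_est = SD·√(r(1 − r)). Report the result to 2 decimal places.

[21.58, 39.74]

T̂ = 0.63000(24) + 0.37000(42) ≃ 30.66000
SE_est = 7.30000*√(0.63000*0.37000) ≃ 3.52447
99% CI: 30.66000 ± 9.07904 ≃ (21.58096, 39.73904)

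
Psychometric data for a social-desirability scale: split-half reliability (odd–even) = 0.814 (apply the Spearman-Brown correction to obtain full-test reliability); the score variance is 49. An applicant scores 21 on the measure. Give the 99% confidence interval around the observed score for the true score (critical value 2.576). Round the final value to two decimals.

[15.23, 26.77]

SD = √49 ≈ 7.0000
Spearman-Brown: r = 2(0.814) / (1 + 0.814) = 1.6280 / 1.8140 ≈ 0.8975
SEM = 7.0000 × √(1 − 0.8975) = 7.0000 × √0.1025 ≈ 7.0000 × 0.3202 ≈ 2.2415
2.576 × SEM ≈ 5.7741
Interval: (15.2259, 26.7741)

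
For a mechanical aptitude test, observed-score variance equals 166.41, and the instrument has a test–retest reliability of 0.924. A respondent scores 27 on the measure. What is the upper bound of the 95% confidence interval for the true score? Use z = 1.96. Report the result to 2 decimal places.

SD = √166.41 = 12.900
SEM = 12.900 × √(1 − 0.924) = 12.900 × √0.076 ≈ 12.900 × 0.276 ≈ 3.556
1.96 × SEM ≈ 6.970
Upper bound: 27 + 6.970 = 33.970

33.97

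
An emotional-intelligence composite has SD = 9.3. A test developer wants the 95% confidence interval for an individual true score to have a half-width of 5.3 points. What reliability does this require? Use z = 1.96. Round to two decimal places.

0.92

SEM needed = half-width / z = 5.3/1.96 ≃ 2.704
Required reliability = 1 − (SEM/SD)² = 1 − 0.085 ≃ 0.915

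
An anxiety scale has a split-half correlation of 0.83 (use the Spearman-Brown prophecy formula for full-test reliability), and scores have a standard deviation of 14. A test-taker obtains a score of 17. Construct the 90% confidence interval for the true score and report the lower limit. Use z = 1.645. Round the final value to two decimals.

Spearman-Brown: r = 2(0.83) / (1 + 0.83) = 1.6600 / 1.8300 ≈ 0.9071
The standard error of measurement is 14.0000×√(1 − 0.9071) ≈ 14.0000×0.3048 ≈ 4.2670.
1.645 × SEM ≈ 7.0193
Lower bound: 17 − 7.0193 = 9.9807

9.98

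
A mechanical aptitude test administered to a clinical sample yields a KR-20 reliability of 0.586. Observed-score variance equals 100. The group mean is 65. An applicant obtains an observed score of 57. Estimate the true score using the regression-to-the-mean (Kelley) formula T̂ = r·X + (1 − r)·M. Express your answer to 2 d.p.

60.31

T̂ = r·X + (1 − r)·M = 0.586×57 + 0.414×65 = 33.402 + 26.910 ≈ 60.312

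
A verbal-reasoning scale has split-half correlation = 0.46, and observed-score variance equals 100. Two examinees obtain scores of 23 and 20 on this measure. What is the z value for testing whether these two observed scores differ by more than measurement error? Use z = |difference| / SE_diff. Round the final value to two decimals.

σ = 100^(1/2) = 10.000
Full-length reliability (Spearman-Brown) = 2(0.46)/(1+0.46) ≈ 0.630
SEM = 10.000·√(1 − 0.630) ≈ 6.082
SE_diff = √2 · SEM ≈ 8.601
z = 3 / 8.601 ≈ 0.349

0.35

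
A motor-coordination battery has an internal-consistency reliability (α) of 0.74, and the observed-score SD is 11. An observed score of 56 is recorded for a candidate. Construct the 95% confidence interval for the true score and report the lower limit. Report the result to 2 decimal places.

The standard error of measurement is 11.000×√(1 − 0.740) ≈ 11.000×0.510 ≈ 5.609.
1.96 × SEM ≈ 10.993
Lower bound: 56 − 10.993 = 45.007

45.01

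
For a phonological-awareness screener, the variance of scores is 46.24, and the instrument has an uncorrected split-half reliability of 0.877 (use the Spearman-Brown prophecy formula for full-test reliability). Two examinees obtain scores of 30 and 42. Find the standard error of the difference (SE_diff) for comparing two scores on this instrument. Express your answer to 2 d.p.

σ = 46.24^(1/2) = 6.800
r_full = 2·0.877 / (1 + 0.877) ≃ 0.934
SEM = 6.800 × √(1 − 0.934) = 6.800 × √0.066 ≃ 6.800 × 0.256 ≃ 1.741
Standard error of the difference = 1.741·√2 ≃ 2.462

2.46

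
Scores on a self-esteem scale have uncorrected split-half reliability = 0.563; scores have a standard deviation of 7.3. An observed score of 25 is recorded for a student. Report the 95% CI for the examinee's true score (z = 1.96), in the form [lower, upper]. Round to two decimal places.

[17.43, 32.57]

Spearman-Brown: r = 2(0.563) / (1 + 0.563) = 1.1260 / 1.5630 ≈ 0.7204
SEM = 7.3000×√(1 − 0.7204) ≈ 3.8600
Margin = 1.96 × 3.8600 ≈ 7.5655
Interval: (17.4345, 32.5655)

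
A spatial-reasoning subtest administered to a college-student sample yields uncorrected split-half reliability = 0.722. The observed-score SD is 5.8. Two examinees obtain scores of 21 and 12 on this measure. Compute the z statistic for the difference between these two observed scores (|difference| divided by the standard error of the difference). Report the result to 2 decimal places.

Full-length reliability (Spearman-Brown) = 2(0.722)/(1+0.722) ≃ 0.8386
SEM = 5.8000 · √(1 − 0.8386) = 5.8000 · √0.1614 ≃ 5.8000 · 0.4018 ≃ 2.3304
SE_diff = √2 · SEM ≃ 3.2957
z = |21 − 12| / 3.2957 = 9 / 3.2957 ≃ 2.7308

2.73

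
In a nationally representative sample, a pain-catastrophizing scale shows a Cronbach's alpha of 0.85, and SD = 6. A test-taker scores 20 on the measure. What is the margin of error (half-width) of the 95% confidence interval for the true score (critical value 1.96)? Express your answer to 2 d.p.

The standard error of measurement is 6.0000*√(1 − 0.8500) ≈ 6.0000*0.3873 ≈ 2.3238.
1.96 * SEM ≈ 4.5546

4.55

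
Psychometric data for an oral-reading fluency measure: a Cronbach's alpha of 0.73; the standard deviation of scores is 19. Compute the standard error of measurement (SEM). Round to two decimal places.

The standard error of measurement is 19.000*√(1 − 0.730) ≈ 19.000*0.520 ≈ 9.873.

9.87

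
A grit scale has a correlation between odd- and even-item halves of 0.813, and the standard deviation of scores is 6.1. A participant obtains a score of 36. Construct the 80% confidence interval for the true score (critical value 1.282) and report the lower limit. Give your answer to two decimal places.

r_full = 2·0.813 / (1 + 0.813) ≃ 0.897
SEM = 6.100·√(1 − 0.897) ≃ 1.959
Half-width = 1.282·1.959 ≃ 2.512
Lower limit = 36 − 2.512 ≃ 33.488

33.49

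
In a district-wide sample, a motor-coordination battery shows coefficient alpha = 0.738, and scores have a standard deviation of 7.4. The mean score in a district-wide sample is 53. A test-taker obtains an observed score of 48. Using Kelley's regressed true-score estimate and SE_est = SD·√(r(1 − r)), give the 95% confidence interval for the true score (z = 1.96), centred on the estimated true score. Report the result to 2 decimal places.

[42.93, 55.69]

T̂ = 0.738(48) + 0.262(53) ≈ 49.310
SE_est = 7.400·√[r(1 − r)] ≈ 3.254
CI = 49.310 ± 1.96 * 3.254 → [42.932, 55.688]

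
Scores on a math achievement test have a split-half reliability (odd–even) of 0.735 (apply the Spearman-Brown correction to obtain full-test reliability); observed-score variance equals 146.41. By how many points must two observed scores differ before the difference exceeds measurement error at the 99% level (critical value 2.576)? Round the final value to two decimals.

SD = √146.41 = 12.10000
Full-length reliability (Spearman-Brown) = 2(0.735)/(1+0.735) ≈ 0.84726
The standard error of measurement is 12.10000*√(1 − 0.84726) ≈ 12.10000*0.39082 ≈ 4.72888.
SE_diff = SEM * √2 ≈ 4.72888 * 1.41421 ≈ 6.68765
Smallest detectable difference = 2.576*6.68765 ≈ 17.22739

17.23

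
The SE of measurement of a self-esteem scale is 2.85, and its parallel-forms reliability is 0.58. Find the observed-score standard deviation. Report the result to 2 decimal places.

4.40

SD = SEM / √(1 − r) = 2.85 / √0.4200 ≈ 2.85 / 0.6481 ≈ 4.3976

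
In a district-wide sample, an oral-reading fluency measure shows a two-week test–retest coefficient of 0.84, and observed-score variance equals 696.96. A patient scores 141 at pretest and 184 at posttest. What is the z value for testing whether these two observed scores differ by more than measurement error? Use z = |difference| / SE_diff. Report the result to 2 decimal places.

2.88

SD = √696.96 ≈ 26.40000
SEM = 26.40000·√(1 − 0.84000) ≈ 10.56000
SE_diff = SEM · √2 ≈ 10.56000 · 1.41421 ≈ 14.93410
z = |141 − 184| / 14.93410 = 43 / 14.93410 ≈ 2.87932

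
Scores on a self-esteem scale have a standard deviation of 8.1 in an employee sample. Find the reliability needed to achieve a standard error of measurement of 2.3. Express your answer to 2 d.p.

r = 1 − (SEM / SD)² = 1 − (2.3000 / 8.1)² ≃ 1 − 0.0806 ≃ 0.9194

0.92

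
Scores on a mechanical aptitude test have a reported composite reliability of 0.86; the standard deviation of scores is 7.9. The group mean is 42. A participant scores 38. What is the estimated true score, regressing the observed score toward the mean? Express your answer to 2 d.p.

38.56

T̂ = r·X + (1 − r)·M = 0.860·38 + 0.140·42 = 32.680 + 5.880 ≈ 38.560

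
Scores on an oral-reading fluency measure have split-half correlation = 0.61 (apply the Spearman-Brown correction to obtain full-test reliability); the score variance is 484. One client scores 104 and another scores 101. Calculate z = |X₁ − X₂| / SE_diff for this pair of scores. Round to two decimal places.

SD = √484 ≈ 22.00000
Full-length reliability (Spearman-Brown) = 2(0.61)/(1+0.61) ≈ 0.75776
The standard error of measurement is 22.00000×√(1 − 0.75776) ≈ 22.00000×0.49217 ≈ 10.82785.
SE_diff = √2 × SEM ≈ 15.31289
z = 3 / 15.31289 ≈ 0.19591

0.20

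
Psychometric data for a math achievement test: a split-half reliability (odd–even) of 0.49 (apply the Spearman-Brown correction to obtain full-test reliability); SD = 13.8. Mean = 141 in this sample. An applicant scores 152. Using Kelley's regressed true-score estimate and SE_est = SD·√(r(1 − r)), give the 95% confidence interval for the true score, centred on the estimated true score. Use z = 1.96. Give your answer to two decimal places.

r_full = 2·0.49 / (1 + 0.49) ≈ 0.65772
T̂ = 0.65772(152) + 0.34228(141) ≈ 148.23490
SE_est = SD · √(r(1 − r)) = 13.80000 · √0.22512 ≈ 13.80000 · 0.47447 ≈ 6.54773
CI = 148.23490 ± 1.96 · 6.54773 → [135.40134, 161.06846]

[135.40, 161.07]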